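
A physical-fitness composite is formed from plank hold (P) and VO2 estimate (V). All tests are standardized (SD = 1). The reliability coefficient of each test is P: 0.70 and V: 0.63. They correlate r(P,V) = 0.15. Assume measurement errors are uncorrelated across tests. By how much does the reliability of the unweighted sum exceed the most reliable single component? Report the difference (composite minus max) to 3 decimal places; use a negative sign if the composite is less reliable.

0.009

Var(sum) = 2 + 0.3 = 2.3; true-score variance = 1.33 + 0.3 = 1.63; composite reliability = 0.7087.
Max component reliability = 0.7000.
Difference = 0.7087 − 0.7000 = 0.009.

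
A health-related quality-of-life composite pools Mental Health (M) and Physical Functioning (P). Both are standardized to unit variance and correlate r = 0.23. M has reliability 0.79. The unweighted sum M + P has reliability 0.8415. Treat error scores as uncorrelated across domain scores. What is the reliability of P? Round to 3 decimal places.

0.820

Var(M+P) = 2 + 2·0.23 = 2.460.
True-score variance = ρ_M + ρ_P + 2·0.23, so 0.8415 = (0.79 + ρ_P + 0.46) / 2.460.
ρ_P = 0.8415·2.460 − 0.79 − 0.46 = 0.820.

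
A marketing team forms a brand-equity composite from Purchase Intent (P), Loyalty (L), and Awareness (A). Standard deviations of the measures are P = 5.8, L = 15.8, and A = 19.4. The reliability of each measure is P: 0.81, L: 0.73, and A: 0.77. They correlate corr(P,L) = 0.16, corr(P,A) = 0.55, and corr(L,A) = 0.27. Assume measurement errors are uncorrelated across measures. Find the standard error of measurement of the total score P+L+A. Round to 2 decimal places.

Var(total) = 659.64 + 318.618 = 978.258.
True-score variance = 499.283 + 318.618 = 817.9, so reliability = 0.8361.
Error variance = 978.258 − 817.9 = 160.357; SEM = √160.357 = 12.66.

12.66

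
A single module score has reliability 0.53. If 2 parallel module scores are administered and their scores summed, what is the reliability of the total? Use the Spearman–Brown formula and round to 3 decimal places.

ρ_k = kρ / (1 + (k−1)ρ) = 2·0.53 / (1 + 1·0.53) = 1.060 / 1.530 = 0.693.

0.693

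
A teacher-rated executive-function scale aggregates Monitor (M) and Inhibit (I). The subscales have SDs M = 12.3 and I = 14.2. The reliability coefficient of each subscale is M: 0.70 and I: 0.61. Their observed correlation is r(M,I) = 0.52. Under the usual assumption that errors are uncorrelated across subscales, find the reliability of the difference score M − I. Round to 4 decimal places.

0.2759

Var(M−I) = 12.3² + 14.2² − 2·12.3·14.2·0.52 = 352.93 − 181.646 = 171.284.
Because errors are independent across components, Cov(Tᵢ,Tⱼ) = Cov(Xᵢ,Xⱼ); the off-diagonal part of the true-score variance is the same as above.
True-score variance = [12.3²·0.70 + 14.2²·0.61] − 181.646 = 228.903 − 181.646 = 47.257.
Reliability = 47.257 / 171.284 = 0.2759.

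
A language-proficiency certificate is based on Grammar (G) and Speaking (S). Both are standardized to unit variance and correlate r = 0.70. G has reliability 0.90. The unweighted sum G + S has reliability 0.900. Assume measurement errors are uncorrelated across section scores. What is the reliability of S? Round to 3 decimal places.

0.760

Var(G+S) = 2 + 2·0.70 = 3.400.
True-score variance = ρ_G + ρ_S + 2·0.70, so 0.900 = (0.90 + ρ_S + 1.40) / 3.400.
ρ_S = 0.900·3.400 − 0.90 − 1.40 = 0.760.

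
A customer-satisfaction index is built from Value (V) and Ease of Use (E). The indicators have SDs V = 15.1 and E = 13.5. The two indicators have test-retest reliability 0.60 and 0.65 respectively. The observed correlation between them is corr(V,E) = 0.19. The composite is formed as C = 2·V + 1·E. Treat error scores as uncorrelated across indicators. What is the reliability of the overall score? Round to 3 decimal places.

Var(C) = 2²·15.1² + 13.5² + 2·[2·15.1·13.5·0.19] = 1094.29 + 154.926 = 1249.22.
Under uncorrelated errors the observed covariances equal the true-score covariances, so only the own-variance terms attenuate.
True-score variance = [2²·15.1²·0.60 + 13.5²·0.65] + 154.926 = 665.686 + 154.926 = 820.612.
Reliability = 820.612 / 1249.22 = 0.657.

0.657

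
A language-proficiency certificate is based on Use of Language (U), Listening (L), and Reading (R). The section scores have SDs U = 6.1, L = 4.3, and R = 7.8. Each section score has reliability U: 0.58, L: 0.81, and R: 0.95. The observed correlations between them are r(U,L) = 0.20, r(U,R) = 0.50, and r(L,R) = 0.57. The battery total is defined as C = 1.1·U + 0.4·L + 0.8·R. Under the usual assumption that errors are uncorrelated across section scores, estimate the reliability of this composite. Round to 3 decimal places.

0.853

Var(C) = 1.1²·6.1² + 0.4²·4.3² + 0.8²·7.8² + 2·[0.44·6.1·4.3·0.20 + 0.88·6.1·7.8·0.50 + 0.32·4.3·7.8·0.57] = 86.9201 + 58.7223 = 145.642.
Under uncorrelated errors the observed covariances equal the true-score covariances, so only the own-variance terms attenuate.
True-score variance = [1.1²·6.1²·0.58 + 0.4²·4.3²·0.81 + 0.8²·7.8²·0.95] + 58.7223 = 65.501 + 58.7223 = 124.223.
Reliability = 124.223 / 145.642 = 0.853.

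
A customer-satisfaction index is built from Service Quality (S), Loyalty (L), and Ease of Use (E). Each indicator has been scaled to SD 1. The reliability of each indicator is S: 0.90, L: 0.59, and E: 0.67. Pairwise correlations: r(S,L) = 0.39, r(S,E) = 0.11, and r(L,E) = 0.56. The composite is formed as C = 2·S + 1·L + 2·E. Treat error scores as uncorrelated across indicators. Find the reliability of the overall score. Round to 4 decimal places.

0.8443

Var(C) = 2² + 1 + 2² + 2·[2·0.39 + 4·0.11 + 2·0.56] = 9 + 4.68 = 13.68.
With uncorrelated errors the cross-covariances are all true-score covariance, so they carry over unchanged; only the diagonal terms shrink to ρᵢσᵢ².
True-score variance = [2²·0.90 + 0.59 + 2²·0.67] + 4.68 = 6.87 + 4.68 = 11.55.
Reliability = 11.55 / 13.68 = 0.8443.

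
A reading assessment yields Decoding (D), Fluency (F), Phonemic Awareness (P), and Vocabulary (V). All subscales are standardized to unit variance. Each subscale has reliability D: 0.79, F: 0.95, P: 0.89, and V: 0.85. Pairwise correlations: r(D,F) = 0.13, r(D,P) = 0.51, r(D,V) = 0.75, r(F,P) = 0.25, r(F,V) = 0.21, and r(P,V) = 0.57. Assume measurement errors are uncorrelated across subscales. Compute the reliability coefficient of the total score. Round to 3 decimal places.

Var(D+F+P+V) = 4 + 2·[0.13 + 0.51 + 0.75 + 0.25 + 0.21 + 0.57] = 4 + 4.84 = 8.84.
Because errors are independent across components, Cov(Tᵢ,Tⱼ) = Cov(Xᵢ,Xⱼ); the off-diagonal part of the true-score variance is the same as above.
True-score variance = [0.79 + 0.95 + 0.89 + 0.85] + 4.84 = 3.48 + 4.84 = 8.32.
Reliability = 8.32 / 8.84 = 0.941.

0.941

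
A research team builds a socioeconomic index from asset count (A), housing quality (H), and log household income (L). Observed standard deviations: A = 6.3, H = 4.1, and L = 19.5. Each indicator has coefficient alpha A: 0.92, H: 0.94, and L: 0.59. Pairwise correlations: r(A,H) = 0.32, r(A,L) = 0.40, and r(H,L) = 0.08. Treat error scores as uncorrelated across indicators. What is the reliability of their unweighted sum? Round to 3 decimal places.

0.716

Var(A+H+L) = 6.3² + 4.1² + 19.5² + 2·[6.3·4.1·0.32 + 6.3·19.5·0.40 + 4.1·19.5·0.08] = 436.75 + 127.603 = 564.353.
Under uncorrelated errors the observed covariances equal the true-score covariances, so only the own-variance terms attenuate.
True-score variance = [6.3²·0.92 + 4.1²·0.94 + 19.5²·0.59] + 127.603 = 276.664 + 127.603 = 404.267.
Reliability = 404.267 / 564.353 = 0.716.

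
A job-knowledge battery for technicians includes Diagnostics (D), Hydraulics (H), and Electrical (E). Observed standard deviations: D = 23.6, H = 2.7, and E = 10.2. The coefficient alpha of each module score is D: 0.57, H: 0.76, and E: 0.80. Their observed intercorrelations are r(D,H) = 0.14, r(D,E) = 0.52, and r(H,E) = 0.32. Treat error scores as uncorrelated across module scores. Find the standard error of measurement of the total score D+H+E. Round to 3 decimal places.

16.188

Var(total) = 668.29 + 285.816 = 954.106.
True-score variance = 406.24 + 285.816 = 692.056, so reliability = 0.7253.
Error variance = 954.106 − 692.056 = 262.05; SEM = √262.05 = 16.188.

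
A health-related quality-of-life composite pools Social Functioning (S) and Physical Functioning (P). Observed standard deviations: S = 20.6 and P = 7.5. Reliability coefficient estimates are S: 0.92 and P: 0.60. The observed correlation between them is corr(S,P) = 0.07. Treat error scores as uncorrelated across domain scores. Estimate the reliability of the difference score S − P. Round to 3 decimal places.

Var(S−P) = 20.6² + 7.5² − 2·20.6·7.5·0.07 = 480.61 − 21.63 = 458.98.
With uncorrelated errors the cross-covariances are all true-score covariance, so they carry over unchanged; only the diagonal terms shrink to ρᵢσᵢ².
True-score variance = [20.6²·0.92 + 7.5²·0.60] − 21.63 = 424.161 − 21.63 = 402.531.
Reliability = 402.531 / 458.98 = 0.877.

0.877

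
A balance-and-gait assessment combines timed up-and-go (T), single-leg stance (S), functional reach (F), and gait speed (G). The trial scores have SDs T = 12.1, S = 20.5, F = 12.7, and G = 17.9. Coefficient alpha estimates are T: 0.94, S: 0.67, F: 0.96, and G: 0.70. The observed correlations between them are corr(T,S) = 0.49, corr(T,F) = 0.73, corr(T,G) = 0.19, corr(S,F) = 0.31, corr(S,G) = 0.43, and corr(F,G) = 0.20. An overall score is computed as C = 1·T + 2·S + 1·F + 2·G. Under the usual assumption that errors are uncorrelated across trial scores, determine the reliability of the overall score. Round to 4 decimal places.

0.8386

Var(C) = 12.1² + 2²·20.5² + 12.7² + 2²·17.9² + 2·[2·12.1·20.5·0.49 + 12.1·12.7·0.73 + 2·12.1·17.9·0.19 + 2·20.5·12.7·0.31 + 4·20.5·17.9·0.43 + 2·12.7·17.9·0.20] = 3270.34 + 2642.15 = 5912.49.
With uncorrelated errors the cross-covariances are all true-score covariance, so they carry over unchanged; only the diagonal terms shrink to ρᵢσᵢ².
True-score variance = [12.1²·0.94 + 2²·20.5²·0.67 + 12.7²·0.96 + 2²·17.9²·0.70] + 2642.15 = 2315.88 + 2642.15 = 4958.03.
Reliability = 4958.03 / 5912.49 = 0.8386.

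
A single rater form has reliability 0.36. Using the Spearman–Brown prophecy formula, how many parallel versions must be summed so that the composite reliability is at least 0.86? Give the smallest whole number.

11

k ≥ ρ*(1−ρ₁)/(ρ₁(1−ρ*)) = 0.86·0.64 / (0.36·0.14) = 10.921.
Smallest integer k = 11.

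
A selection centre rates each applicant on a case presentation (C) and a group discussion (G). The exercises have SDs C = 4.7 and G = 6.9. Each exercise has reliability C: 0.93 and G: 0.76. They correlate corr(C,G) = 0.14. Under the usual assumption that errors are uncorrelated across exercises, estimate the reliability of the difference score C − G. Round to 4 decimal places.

0.7860

Var(C−G) = 4.7² + 6.9² − 2·4.7·6.9·0.14 = 69.7 − 9.0804 = 60.6196.
Because errors are independent across components, Cov(Tᵢ,Tⱼ) = Cov(Xᵢ,Xⱼ); the off-diagonal part of the true-score variance is the same as above.
True-score variance = [4.7²·0.93 + 6.9²·0.76] − 9.0804 = 56.7273 − 9.0804 = 47.6469.
Reliability = 47.6469 / 60.6196 = 0.7860.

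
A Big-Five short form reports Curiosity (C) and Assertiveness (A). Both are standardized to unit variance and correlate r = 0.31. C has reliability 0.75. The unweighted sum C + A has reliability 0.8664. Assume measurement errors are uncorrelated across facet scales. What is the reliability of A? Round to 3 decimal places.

0.900

Var(C+A) = 2 + 2·0.31 = 2.620.
True-score variance = ρ_C + ρ_A + 2·0.31, so 0.8664 = (0.75 + ρ_A + 0.62) / 2.620.
ρ_A = 0.8664·2.620 − 0.75 − 0.62 = 0.900.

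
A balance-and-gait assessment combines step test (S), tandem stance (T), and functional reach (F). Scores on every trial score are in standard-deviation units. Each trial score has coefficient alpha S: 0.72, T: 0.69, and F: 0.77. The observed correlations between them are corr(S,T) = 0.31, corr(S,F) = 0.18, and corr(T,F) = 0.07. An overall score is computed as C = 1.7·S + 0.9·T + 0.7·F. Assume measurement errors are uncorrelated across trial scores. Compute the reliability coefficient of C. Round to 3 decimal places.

Var(C) = 1.7² + 0.9² + 0.7² + 2·[1.53·0.31 + 1.19·0.18 + 0.63·0.07] = 4.19 + 1.4652 = 5.6552.
Under uncorrelated errors the observed covariances equal the true-score covariances, so only the own-variance terms attenuate.
True-score variance = [1.7²·0.72 + 0.9²·0.69 + 0.7²·0.77] + 1.4652 = 3.017 + 1.4652 = 4.4822.
Reliability = 4.4822 / 5.6552 = 0.793.

0.793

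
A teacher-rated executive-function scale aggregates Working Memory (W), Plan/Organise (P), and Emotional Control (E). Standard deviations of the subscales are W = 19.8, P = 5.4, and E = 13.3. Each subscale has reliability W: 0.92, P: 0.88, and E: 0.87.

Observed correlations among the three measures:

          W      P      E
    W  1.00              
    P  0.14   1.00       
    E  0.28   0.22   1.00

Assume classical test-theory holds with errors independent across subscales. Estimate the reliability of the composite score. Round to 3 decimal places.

Var(W+P+E) = 19.8² + 5.4² + 13.3² + 2·[19.8·5.4·0.14 + 19.8·13.3·0.28 + 5.4·13.3·0.22] = 598.09 + 209.009 = 807.099.
Under uncorrelated errors the observed covariances equal the true-score covariances, so only the own-variance terms attenuate.
True-score variance = [19.8²·0.92 + 5.4²·0.88 + 13.3²·0.87] + 209.009 = 540.232 + 209.009 = 749.241.
Reliability = 749.241 / 807.099 = 0.928.

0.928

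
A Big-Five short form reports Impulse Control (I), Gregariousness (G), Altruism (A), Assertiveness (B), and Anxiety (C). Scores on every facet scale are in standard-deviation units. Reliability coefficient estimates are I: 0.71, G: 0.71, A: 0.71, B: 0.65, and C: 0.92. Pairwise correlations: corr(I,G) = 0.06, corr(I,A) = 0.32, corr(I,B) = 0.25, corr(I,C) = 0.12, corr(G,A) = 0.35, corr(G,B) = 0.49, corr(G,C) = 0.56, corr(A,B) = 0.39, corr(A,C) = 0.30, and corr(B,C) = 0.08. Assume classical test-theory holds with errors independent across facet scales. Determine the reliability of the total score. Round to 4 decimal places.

Var(I+G+A+B+C) = 5 + 2·[0.06 + 0.32 + 0.25 + 0.12 + 0.35 + 0.49 + 0.56 + 0.39 + 0.30 + 0.08] = 5 + 5.84 = 10.84.
Because errors are independent across components, Cov(Tᵢ,Tⱼ) = Cov(Xᵢ,Xⱼ); the off-diagonal part of the true-score variance is the same as above.
True-score variance = [0.71 + 0.71 + 0.71 + 0.65 + 0.92] + 5.84 = 3.7 + 5.84 = 9.54.
Reliability = 9.54 / 10.84 = 0.8801.

0.8801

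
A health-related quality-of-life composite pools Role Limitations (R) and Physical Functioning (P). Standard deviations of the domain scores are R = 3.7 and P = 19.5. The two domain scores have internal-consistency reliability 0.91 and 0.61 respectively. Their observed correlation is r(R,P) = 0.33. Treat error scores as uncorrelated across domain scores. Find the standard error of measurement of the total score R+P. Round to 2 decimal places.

Var(total) = 393.94 + 47.619 = 441.559.
True-score variance = 244.41 + 47.619 = 292.029, so reliability = 0.6614.
Error variance = 441.559 − 292.029 = 149.53; SEM = √149.53 = 12.23.

12.23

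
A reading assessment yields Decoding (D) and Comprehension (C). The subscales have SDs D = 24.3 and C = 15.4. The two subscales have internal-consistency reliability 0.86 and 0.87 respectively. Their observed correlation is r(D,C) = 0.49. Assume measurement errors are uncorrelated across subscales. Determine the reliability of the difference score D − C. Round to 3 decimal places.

0.754

Var(D−C) = 24.3² + 15.4² − 2·24.3·15.4·0.49 = 827.65 − 366.736 = 460.914.
Because errors are independent across components, Cov(Tᵢ,Tⱼ) = Cov(Xᵢ,Xⱼ); the off-diagonal part of the true-score variance is the same as above.
True-score variance = [24.3²·0.86 + 15.4²·0.87] − 366.736 = 714.151 − 366.736 = 347.415.
Reliability = 347.415 / 460.914 = 0.754.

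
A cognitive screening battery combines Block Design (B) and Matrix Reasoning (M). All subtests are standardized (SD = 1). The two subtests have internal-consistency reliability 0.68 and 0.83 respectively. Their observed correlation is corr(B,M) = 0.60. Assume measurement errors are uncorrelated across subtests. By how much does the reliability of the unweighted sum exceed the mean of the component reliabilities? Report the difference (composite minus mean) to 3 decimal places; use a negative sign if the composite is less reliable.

0.092

Var(sum) = 2 + 1.2 = 3.2; true-score variance = 1.51 + 1.2 = 2.71; composite reliability = 0.8469.
Mean component reliability = 0.7550.
Difference = 0.8469 − 0.7550 = 0.092.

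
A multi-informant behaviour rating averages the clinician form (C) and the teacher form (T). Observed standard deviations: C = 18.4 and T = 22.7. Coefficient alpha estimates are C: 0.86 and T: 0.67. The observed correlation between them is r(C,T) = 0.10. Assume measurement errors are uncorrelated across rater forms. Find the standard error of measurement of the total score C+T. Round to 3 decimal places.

14.746

Var(total) = 853.85 + 83.536 = 937.386.
True-score variance = 636.406 + 83.536 = 719.942, so reliability = 0.7680.
Error variance = 937.386 − 719.942 = 217.444; SEM = √217.444 = 14.746.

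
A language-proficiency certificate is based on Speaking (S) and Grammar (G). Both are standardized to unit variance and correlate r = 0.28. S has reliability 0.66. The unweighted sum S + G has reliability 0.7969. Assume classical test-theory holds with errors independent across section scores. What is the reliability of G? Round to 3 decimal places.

Var(S+G) = 2 + 2·0.28 = 2.560.
True-score variance = ρ_S + ρ_G + 2·0.28, so 0.7969 = (0.66 + ρ_G + 0.56) / 2.560.
ρ_G = 0.7969·2.560 − 0.66 − 0.56 = 0.820.

0.820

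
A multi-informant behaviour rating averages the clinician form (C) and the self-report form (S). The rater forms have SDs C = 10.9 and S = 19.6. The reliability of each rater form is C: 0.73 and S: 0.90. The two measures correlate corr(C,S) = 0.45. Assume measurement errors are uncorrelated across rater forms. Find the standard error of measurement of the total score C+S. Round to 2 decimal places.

Var(total) = 502.97 + 192.276 = 695.246.
True-score variance = 432.475 + 192.276 = 624.751, so reliability = 0.8986.
Error variance = 695.246 − 624.751 = 70.4947; SEM = √70.4947 = 8.40.

8.40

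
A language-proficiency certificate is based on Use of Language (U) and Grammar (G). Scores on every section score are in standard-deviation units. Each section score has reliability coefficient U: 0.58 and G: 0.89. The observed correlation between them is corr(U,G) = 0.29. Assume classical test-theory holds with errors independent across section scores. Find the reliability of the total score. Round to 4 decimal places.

Var(U+G) = 2 + 2·[0.29] = 2 + 0.58 = 2.58.
Because errors are independent across components, Cov(Tᵢ,Tⱼ) = Cov(Xᵢ,Xⱼ); the off-diagonal part of the true-score variance is the same as above.
True-score variance = [0.58 + 0.89] + 0.58 = 1.47 + 0.58 = 2.05.
Reliability = 2.05 / 2.58 = 0.7946.

0.7946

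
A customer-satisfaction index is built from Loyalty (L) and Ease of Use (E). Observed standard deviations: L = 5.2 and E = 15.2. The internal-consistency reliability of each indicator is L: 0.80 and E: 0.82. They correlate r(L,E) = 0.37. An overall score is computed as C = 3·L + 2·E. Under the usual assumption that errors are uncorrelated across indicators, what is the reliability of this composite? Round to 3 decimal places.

Var(C) = 3²·5.2² + 2²·15.2² + 2·[6·5.2·15.2·0.37] = 1167.52 + 350.938 = 1518.46.
Because errors are independent across components, Cov(Tᵢ,Tⱼ) = Cov(Xᵢ,Xⱼ); the off-diagonal part of the true-score variance is the same as above.
True-score variance = [3²·5.2²·0.80 + 2²·15.2²·0.82] + 350.938 = 952.499 + 350.938 = 1303.44.
Reliability = 1303.44 / 1518.46 = 0.858.

0.858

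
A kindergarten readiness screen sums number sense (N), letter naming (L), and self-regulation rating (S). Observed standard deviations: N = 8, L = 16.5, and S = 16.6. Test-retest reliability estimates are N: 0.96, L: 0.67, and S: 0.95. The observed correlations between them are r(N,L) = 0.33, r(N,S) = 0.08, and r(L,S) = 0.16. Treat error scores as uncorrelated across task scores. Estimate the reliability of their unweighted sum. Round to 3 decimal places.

Var(N+L+S) = 8² + 16.5² + 16.6² + 2·[8·16.5·0.33 + 8·16.6·0.08 + 16.5·16.6·0.16] = 611.81 + 196.016 = 807.826.
Under uncorrelated errors the observed covariances equal the true-score covariances, so only the own-variance terms attenuate.
True-score variance = [8²·0.96 + 16.5²·0.67 + 16.6²·0.95] + 196.016 = 505.63 + 196.016 = 701.646.
Reliability = 701.646 / 807.826 = 0.869.

0.869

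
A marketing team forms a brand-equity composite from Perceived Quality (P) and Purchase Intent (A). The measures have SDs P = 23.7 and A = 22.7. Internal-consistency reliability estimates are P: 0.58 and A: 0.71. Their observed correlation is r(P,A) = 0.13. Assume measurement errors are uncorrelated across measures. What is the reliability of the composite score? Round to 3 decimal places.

Var(P+A) = 23.7² + 22.7² + 2·[23.7·22.7·0.13] = 1076.98 + 139.877 = 1216.86.
With uncorrelated errors the cross-covariances are all true-score covariance, so they carry over unchanged; only the diagonal terms shrink to ρᵢσᵢ².
True-score variance = [23.7²·0.58 + 22.7²·0.71] + 139.877 = 691.636 + 139.877 = 831.513.
Reliability = 831.513 / 1216.86 = 0.683.

0.683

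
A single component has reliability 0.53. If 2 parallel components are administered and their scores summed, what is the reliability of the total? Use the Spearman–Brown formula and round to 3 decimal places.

ρ_k = kρ / (1 + (k−1)ρ) = 2·0.53 / (1 + 1·0.53) = 1.060 / 1.530 = 0.693.

0.693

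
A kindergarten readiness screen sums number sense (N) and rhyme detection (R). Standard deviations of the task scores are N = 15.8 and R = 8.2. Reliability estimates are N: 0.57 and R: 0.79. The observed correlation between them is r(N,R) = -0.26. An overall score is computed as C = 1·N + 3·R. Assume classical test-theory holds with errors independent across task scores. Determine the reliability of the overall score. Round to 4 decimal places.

0.6408

Var(C) = 15.8² + 3²·8.2² + 2·[3·15.8·8.2·(-0.26)] = 854.8 − 202.114 = 652.686.
Because errors are independent across components, Cov(Tᵢ,Tⱼ) = Cov(Xᵢ,Xⱼ); the off-diagonal part of the true-score variance is the same as above.
True-score variance = [15.8²·0.57 + 3²·8.2²·0.79] − 202.114 = 620.371 − 202.114 = 418.258.
Reliability = 418.258 / 652.686 = 0.6408.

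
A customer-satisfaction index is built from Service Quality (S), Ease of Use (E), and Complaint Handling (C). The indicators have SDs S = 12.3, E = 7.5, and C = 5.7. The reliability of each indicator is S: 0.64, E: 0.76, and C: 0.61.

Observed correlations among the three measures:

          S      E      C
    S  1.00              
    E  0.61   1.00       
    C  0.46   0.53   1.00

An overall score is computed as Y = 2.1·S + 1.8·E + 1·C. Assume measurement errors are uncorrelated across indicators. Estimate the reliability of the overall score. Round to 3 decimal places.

Var(Y) = 2.1²·12.3² + 1.8²·7.5² + 5.7² + 2·[3.78·12.3·7.5·0.61 + 2.1·12.3·5.7·0.46 + 1.8·7.5·5.7·0.53] = 881.929 + 642.44 = 1524.37.
Under uncorrelated errors the observed covariances equal the true-score covariances, so only the own-variance terms attenuate.
True-score variance = [2.1²·12.3²·0.64 + 1.8²·7.5²·0.76 + 5.7²·0.61] + 642.44 = 585.33 + 642.44 = 1227.77.
Reliability = 1227.77 / 1524.37 = 0.805.

0.805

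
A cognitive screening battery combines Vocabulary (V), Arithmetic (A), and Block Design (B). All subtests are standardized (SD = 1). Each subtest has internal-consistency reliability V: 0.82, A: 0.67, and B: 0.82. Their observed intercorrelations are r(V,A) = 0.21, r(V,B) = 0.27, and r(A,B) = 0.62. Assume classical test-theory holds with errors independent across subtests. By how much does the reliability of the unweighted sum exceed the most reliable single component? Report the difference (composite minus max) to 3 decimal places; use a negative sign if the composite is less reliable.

Var(sum) = 3 + 2.2 = 5.2; true-score variance = 2.31 + 2.2 = 4.51; composite reliability = 0.8673.
Max component reliability = 0.8200.
Difference = 0.8673 − 0.8200 = 0.047.

0.047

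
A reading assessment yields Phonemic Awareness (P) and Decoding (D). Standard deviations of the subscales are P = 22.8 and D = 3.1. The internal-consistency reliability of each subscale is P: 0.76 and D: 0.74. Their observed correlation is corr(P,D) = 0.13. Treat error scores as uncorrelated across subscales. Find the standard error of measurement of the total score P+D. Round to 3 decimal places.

11.281

Var(total) = 529.45 + 18.3768 = 547.827.
True-score variance = 402.19 + 18.3768 = 420.567, so reliability = 0.7677.
Error variance = 547.827 − 420.567 = 127.26; SEM = √127.26 = 11.281.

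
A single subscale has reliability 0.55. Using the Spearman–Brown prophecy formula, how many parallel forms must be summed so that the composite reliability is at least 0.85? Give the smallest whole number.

5

k ≥ ρ*(1−ρ₁)/(ρ₁(1−ρ*)) = 0.85·0.45 / (0.55·0.15) = 4.636.
Smallest integer k = 5.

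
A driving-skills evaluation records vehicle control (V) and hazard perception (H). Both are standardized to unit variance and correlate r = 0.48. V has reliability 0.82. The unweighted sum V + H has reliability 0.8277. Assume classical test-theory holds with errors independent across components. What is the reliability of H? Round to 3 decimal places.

Var(V+H) = 2 + 2·0.48 = 2.960.
True-score variance = ρ_V + ρ_H + 2·0.48, so 0.8277 = (0.82 + ρ_H + 0.96) / 2.960.
ρ_H = 0.8277·2.960 − 0.82 − 0.96 = 0.670.

0.670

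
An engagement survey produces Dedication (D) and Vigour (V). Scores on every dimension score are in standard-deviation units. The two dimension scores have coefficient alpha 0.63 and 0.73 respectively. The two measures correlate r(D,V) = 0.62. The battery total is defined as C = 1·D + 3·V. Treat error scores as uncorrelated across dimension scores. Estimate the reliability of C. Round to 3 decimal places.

0.796

Var(C) = 1 + 3² + 2·[3·0.62] = 10 + 3.72 = 13.72.
With uncorrelated errors the cross-covariances are all true-score covariance, so they carry over unchanged; only the diagonal terms shrink to ρᵢσᵢ².
True-score variance = [0.63 + 3²·0.73] + 3.72 = 7.2 + 3.72 = 10.92.
Reliability = 10.92 / 13.72 = 0.796.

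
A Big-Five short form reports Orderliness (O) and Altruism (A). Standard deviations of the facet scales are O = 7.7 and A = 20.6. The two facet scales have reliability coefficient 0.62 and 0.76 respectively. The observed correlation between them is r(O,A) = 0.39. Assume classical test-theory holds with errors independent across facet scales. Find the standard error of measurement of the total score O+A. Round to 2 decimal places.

11.15

Var(total) = 483.65 + 123.724 = 607.374.
True-score variance = 359.273 + 123.724 = 482.997, so reliability = 0.7952.
Error variance = 607.374 − 482.997 = 124.377; SEM = √124.377 = 11.15.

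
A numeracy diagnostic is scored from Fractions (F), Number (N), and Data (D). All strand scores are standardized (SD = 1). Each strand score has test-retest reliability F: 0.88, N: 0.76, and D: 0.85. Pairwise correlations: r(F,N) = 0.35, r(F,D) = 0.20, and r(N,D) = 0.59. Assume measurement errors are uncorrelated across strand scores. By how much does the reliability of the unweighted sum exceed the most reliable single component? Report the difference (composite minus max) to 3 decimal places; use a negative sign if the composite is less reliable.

0.023

Var(sum) = 3 + 2.28 = 5.28; true-score variance = 2.49 + 2.28 = 4.77; composite reliability = 0.9034.
Max component reliability = 0.8800.
Difference = 0.9034 − 0.8800 = 0.023.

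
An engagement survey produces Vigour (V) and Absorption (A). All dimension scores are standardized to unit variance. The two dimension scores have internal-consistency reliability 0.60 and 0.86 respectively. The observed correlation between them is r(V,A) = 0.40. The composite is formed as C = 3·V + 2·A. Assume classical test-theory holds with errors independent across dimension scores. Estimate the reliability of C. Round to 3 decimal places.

Var(C) = 3² + 2² + 2·[6·0.40] = 13 + 4.8 = 17.8.
With uncorrelated errors the cross-covariances are all true-score covariance, so they carry over unchanged; only the diagonal terms shrink to ρᵢσᵢ².
True-score variance = [3²·0.60 + 2²·0.86] + 4.8 = 8.84 + 4.8 = 13.64.
Reliability = 13.64 / 17.8 = 0.766.

0.766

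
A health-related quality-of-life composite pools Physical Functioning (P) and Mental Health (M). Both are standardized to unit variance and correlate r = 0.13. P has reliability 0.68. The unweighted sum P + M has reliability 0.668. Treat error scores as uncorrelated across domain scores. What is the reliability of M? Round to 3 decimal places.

0.570

Var(P+M) = 2 + 2·0.13 = 2.260.
True-score variance = ρ_P + ρ_M + 2·0.13, so 0.668 = (0.68 + ρ_M + 0.26) / 2.260.
ρ_M = 0.668·2.260 − 0.68 − 0.26 = 0.570.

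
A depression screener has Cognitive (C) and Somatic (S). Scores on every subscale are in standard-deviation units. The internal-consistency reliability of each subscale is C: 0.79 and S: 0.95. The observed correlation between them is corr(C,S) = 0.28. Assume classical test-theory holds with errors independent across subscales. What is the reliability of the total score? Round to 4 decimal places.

0.8984

Var(C+S) = 2 + 2·[0.28] = 2 + 0.56 = 2.56.
Because errors are independent across components, Cov(Tᵢ,Tⱼ) = Cov(Xᵢ,Xⱼ); the off-diagonal part of the true-score variance is the same as above.
True-score variance = [0.79 + 0.95] + 0.56 = 1.74 + 0.56 = 2.3.
Reliability = 2.3 / 2.56 = 0.8984.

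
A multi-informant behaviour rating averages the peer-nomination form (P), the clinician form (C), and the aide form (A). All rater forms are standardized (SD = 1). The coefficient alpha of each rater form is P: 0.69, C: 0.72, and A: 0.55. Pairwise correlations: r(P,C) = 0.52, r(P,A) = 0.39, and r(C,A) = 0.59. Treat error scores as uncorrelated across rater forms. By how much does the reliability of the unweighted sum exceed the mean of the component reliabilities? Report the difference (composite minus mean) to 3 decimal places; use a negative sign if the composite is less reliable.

0.173

Var(sum) = 3 + 3 = 6; true-score variance = 1.96 + 3 = 4.96; composite reliability = 0.8267.
Mean component reliability = 0.6533.
Difference = 0.8267 − 0.6533 = 0.173.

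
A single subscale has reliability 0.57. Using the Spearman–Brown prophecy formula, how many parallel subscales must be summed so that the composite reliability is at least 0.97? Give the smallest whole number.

25

k ≥ ρ*(1−ρ₁)/(ρ₁(1−ρ*)) = 0.97·0.43 / (0.57·0.03) = 24.392.
Smallest integer k = 25.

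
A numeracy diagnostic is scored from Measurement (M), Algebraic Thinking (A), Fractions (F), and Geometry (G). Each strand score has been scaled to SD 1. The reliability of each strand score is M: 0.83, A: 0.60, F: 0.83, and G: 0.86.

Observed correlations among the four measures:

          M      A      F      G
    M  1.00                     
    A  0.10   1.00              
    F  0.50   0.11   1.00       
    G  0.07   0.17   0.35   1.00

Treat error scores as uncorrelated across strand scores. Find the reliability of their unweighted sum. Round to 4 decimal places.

Var(M+A+F+G) = 4 + 2·[0.10 + 0.50 + 0.07 + 0.11 + 0.17 + 0.35] = 4 + 2.6 = 6.6.
With uncorrelated errors the cross-covariances are all true-score covariance, so they carry over unchanged; only the diagonal terms shrink to ρᵢσᵢ².
True-score variance = [0.83 + 0.60 + 0.83 + 0.86] + 2.6 = 3.12 + 2.6 = 5.72.
Reliability = 5.72 / 6.6 = 0.8667.

0.8667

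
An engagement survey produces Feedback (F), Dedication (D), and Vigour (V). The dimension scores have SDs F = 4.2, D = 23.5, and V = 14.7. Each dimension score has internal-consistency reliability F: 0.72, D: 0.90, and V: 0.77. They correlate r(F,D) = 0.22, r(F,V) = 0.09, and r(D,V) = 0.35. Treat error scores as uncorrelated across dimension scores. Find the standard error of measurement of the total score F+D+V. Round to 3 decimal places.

Var(total) = 785.98 + 296.356 = 1082.34.
True-score variance = 676.115 + 296.356 = 972.471, so reliability = 0.8985.
Error variance = 1082.34 − 972.471 = 109.865; SEM = √109.865 = 10.482.

10.482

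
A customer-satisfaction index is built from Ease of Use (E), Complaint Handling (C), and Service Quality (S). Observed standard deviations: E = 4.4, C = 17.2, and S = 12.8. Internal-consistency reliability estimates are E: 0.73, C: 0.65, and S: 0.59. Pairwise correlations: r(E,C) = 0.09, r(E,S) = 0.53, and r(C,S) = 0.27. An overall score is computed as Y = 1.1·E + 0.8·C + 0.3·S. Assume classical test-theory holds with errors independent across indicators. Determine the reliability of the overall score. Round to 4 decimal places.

0.7267

Var(Y) = 1.1²·4.4² + 0.8²·17.2² + 0.3²·12.8² + 2·[0.88·4.4·17.2·0.09 + 0.33·4.4·12.8·0.53 + 0.24·17.2·12.8·0.27] = 227.509 + 60.2212 = 287.73.
Because errors are independent across components, Cov(Tᵢ,Tⱼ) = Cov(Xᵢ,Xⱼ); the off-diagonal part of the true-score variance is the same as above.
True-score variance = [1.1²·4.4²·0.73 + 0.8²·17.2²·0.65 + 0.3²·12.8²·0.59] + 60.2212 = 148.87 + 60.2212 = 209.091.
Reliability = 209.091 / 287.73 = 0.7267.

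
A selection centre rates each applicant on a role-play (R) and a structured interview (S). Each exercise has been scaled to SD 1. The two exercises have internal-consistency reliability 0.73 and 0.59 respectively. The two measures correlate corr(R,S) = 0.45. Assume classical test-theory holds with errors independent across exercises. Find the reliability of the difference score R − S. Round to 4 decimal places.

Var(R−S) = 1 + 1 − 2·0.45 = 2 − 0.9 = 1.1.
Because errors are independent across components, Cov(Tᵢ,Tⱼ) = Cov(Xᵢ,Xⱼ); the off-diagonal part of the true-score variance is the same as above.
True-score variance = [0.73 + 0.59] − 0.9 = 1.32 − 0.9 = 0.42.
Reliability = 0.42 / 1.1 = 0.3818.

0.3818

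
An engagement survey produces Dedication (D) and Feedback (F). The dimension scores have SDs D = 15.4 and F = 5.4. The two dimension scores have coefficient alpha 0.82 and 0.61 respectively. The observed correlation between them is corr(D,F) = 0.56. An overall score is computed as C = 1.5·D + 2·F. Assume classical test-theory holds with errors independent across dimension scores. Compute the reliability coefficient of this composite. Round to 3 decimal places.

Var(C) = 1.5²·15.4² + 2²·5.4² + 2·[3·15.4·5.4·0.56] = 650.25 + 279.418 = 929.668.
Under uncorrelated errors the observed covariances equal the true-score covariances, so only the own-variance terms attenuate.
True-score variance = [1.5²·15.4²·0.82 + 2²·5.4²·0.61] + 279.418 = 508.711 + 279.418 = 788.128.
Reliability = 788.128 / 929.668 = 0.848.

0.848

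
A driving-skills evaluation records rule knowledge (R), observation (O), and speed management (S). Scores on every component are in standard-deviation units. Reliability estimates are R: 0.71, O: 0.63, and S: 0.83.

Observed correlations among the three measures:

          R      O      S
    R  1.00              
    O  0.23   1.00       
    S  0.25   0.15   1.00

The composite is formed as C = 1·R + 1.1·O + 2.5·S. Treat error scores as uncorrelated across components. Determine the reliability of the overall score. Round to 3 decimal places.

Var(C) = 1 + 1.1² + 2.5² + 2·[1.1·0.23 + 2.5·0.25 + 2.75·0.15] = 8.46 + 2.581 = 11.041.
Under uncorrelated errors the observed covariances equal the true-score covariances, so only the own-variance terms attenuate.
True-score variance = [0.71 + 1.1²·0.63 + 2.5²·0.83] + 2.581 = 6.6598 + 2.581 = 9.2408.
Reliability = 9.2408 / 11.041 = 0.837.

0.837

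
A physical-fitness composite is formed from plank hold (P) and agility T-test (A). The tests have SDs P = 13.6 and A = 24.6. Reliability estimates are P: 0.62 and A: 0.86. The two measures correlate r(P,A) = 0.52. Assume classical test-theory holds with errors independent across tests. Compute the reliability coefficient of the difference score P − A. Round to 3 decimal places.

Var(P−A) = 13.6² + 24.6² − 2·13.6·24.6·0.52 = 790.12 − 347.942 = 442.178.
Under uncorrelated errors the observed covariances equal the true-score covariances, so only the own-variance terms attenuate.
True-score variance = [13.6²·0.62 + 24.6²·0.86] − 347.942 = 635.113 − 347.942 = 287.17.
Reliability = 287.17 / 442.178 = 0.649.

0.649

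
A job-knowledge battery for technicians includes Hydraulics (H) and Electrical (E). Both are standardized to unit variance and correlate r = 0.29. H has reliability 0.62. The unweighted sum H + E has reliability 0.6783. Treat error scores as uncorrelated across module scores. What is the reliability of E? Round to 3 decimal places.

0.550

Var(H+E) = 2 + 2·0.29 = 2.580.
True-score variance = ρ_H + ρ_E + 2·0.29, so 0.6783 = (0.62 + ρ_E + 0.58) / 2.580.
ρ_E = 0.6783·2.580 − 0.62 − 0.58 = 0.550.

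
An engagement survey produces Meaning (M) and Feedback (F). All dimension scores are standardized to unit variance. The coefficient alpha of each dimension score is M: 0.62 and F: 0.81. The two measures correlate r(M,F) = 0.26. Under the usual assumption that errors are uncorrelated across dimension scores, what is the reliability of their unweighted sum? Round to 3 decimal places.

0.774

Var(M+F) = 2 + 2·[0.26] = 2 + 0.52 = 2.52.
Under uncorrelated errors the observed covariances equal the true-score covariances, so only the own-variance terms attenuate.
True-score variance = [0.62 + 0.81] + 0.52 = 1.43 + 0.52 = 1.95.
Reliability = 1.95 / 2.52 = 0.774.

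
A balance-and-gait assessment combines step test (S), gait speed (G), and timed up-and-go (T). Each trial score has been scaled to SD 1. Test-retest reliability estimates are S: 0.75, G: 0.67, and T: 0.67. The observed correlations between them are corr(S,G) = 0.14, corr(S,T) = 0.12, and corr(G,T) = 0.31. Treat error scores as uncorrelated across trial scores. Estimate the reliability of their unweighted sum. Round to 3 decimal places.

0.780

Var(S+G+T) = 3 + 2·[0.14 + 0.12 + 0.31] = 3 + 1.14 = 4.14.
With uncorrelated errors the cross-covariances are all true-score covariance, so they carry over unchanged; only the diagonal terms shrink to ρᵢσᵢ².
True-score variance = [0.75 + 0.67 + 0.67] + 1.14 = 2.09 + 1.14 = 3.23.
Reliability = 3.23 / 4.14 = 0.780.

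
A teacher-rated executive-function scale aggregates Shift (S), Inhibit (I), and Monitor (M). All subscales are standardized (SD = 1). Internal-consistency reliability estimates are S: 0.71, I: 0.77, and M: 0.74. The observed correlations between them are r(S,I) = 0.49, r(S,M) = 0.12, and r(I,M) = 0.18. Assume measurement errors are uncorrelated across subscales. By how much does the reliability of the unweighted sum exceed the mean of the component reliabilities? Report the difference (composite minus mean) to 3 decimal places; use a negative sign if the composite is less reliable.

Var(sum) = 3 + 1.58 = 4.58; true-score variance = 2.22 + 1.58 = 3.8; composite reliability = 0.8297.
Mean component reliability = 0.7400.
Difference = 0.8297 − 0.7400 = 0.090.

0.090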